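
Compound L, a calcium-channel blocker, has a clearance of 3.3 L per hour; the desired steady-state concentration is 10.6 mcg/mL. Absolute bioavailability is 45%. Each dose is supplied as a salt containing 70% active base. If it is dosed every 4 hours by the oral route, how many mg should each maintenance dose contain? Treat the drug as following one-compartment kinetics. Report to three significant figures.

444 mg

At steady state, dose per interval replaces the amount cleared in that interval: F·S·D/τ = CL·Css.
D = CL × Css × τ / F / S = 3.300 × 10.6 × 4 / 0.45 / 0.7 = 444.2 mg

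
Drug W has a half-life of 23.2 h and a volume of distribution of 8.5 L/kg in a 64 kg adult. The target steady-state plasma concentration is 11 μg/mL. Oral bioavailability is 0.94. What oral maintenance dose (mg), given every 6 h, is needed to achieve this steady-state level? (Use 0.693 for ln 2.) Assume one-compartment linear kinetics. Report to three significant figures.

Vd(total) = 64 kg × 8.5 L/kg = 544.0 L
CL = ln 2 · Vd / t½ = 0.693 × 544.0 / 23.2 = 16.25 L/h
D = CL × Css × τ / F = 16.25 × 11 × 6 / 0.94 = 1141 mg

1140 mg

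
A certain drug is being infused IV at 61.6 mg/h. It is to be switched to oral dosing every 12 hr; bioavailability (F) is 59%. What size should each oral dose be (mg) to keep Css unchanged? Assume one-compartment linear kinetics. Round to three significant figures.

1250 mg

To maintain the same Css, the systemic dosing rate must be unchanged: F·D/τ = infusion rate.
D = rate × τ / F = 61.6 × 12 / 0.59 = 1253 mg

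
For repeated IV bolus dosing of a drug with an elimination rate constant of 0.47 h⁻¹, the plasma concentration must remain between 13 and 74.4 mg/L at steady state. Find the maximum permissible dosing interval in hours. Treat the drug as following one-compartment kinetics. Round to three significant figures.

Between IV bolus doses, concentration decays as C = C₀·e^(−kτ), so C_peak/C_trough = e^(kτ).
τ_max = ln(C_peak/C_trough) / k = ln(74.4/13) / 0.4700 = 1.745 / 0.4700 = 3.713 h

3.71 h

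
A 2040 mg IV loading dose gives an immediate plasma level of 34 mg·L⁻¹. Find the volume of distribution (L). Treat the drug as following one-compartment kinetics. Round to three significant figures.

Immediately after an IV bolus, C₀ = Dose / Vd, so Vd = Dose / C₀.
Vd = 2040 / 34 = 60.00 L

60.0 L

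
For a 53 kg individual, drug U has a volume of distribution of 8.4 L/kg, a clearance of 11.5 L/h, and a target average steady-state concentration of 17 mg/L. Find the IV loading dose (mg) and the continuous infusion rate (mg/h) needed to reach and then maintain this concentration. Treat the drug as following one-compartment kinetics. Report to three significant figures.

Total Vd = 8.4 × 53 = 445.2 L
LD = Vd · C_target = 445.2 × 17 = 7568 mg
Maintenance: replace elimination → rate = CL × Css = 11.50 × 17 = 195.5 mg/h

(a) 7570 mg; (b) 196 mg/h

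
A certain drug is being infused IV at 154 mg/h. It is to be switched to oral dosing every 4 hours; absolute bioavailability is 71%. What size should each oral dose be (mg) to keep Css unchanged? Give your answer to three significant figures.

To maintain the same Css, the systemic dosing rate must be unchanged: F·D/τ = infusion rate.
D = rate × τ / F = 154 × 4 / 0.71 = 867.6 mg

868 mg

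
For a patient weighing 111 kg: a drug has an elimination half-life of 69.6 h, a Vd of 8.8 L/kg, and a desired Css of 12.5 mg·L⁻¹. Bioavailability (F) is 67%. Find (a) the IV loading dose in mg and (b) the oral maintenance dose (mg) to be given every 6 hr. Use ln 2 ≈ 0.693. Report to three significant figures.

Total Vd = 8.8 × 111 = 976.8 L
LD = Vd × C = 976.8 × 12.5 = 12210 mg
CL = 0.693 × Vd / t½ = 0.693 × 976.8 / 69.6 = 9.726 L/h
D = CL × Css × τ / F = 9.726 × 12.5 × 6 / 0.67 = 1089 mg

(a) 12200 mg; (b) 1090 mg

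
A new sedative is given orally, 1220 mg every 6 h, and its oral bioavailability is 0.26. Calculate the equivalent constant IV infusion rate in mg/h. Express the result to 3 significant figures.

52.9 mg/h

Equivalent systemic input: infusion rate = F·D/τ.
Rate = 0.26 × 1220 / 6 = 52.87 mg/h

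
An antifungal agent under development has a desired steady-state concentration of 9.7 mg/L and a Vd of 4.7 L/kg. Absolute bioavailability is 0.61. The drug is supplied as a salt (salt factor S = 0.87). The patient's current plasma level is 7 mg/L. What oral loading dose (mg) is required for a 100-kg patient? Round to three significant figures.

Total Vd = 4.7 × 100 = 470.0 L
Concentration deficit ΔC = 9.7 − 7 = 2.700 mg/L
LD = Vd × ΔC / F / S = 470.0 × 2.700 / 0.61 / 0.87 = 2391 mg

2390 mg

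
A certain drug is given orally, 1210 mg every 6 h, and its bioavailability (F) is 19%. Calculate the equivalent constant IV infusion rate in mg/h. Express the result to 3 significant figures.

38.3 mg/h

Equivalent systemic input: infusion rate = F·D/τ.
Rate = 0.19 × 1210 / 6 = 38.32 mg/h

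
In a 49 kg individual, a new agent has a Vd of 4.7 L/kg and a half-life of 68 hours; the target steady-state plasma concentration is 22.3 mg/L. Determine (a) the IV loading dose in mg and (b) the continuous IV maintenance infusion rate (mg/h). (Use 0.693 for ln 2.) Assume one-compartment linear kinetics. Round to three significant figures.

(a) 5140 mg; (b) 52.3 mg/h

Vd = 4.7 L/kg × 49 kg = 230.3 L
LD = Vd × C = 230.3 × 22.3 = 5136 mg
CL = 0.693 × Vd / t½ = 0.693 × 230.3 / 68 = 2.347 L/h
Infusion rate = CL × Css = 2.347 × 22.3 = 52.34 mg/h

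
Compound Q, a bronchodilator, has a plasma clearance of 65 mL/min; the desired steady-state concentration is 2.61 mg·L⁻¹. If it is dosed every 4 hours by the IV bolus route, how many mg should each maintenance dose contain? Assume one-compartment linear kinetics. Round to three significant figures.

40.7 mg

CL = 65 mL/min × 60/1000 = 3.900 L/h
D = CL × Css × τ = 3.900 × 2.61 × 4 = 40.72 mg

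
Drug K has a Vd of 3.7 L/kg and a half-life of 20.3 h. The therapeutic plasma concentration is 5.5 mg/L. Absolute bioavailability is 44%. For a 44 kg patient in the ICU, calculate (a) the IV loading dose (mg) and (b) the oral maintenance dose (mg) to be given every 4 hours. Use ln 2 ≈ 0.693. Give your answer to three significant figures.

(a) 895 mg; (b) 278 mg

Vd = 3.7 L/kg × 44 kg = 162.8 L
LD = Vd × C = 162.8 × 5.5 = 895.4 mg
CL = 0.693 × Vd / t½ = 0.693 × 162.8 / 20.3 = 5.558 L/h
D = CL × Css × τ / F = 5.558 × 5.5 × 4 / 0.44 = 277.9 mg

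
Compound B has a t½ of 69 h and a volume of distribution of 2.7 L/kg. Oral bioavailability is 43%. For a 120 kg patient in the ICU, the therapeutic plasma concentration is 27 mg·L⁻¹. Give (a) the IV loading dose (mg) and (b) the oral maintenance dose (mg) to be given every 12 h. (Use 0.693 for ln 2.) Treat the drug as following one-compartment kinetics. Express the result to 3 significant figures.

Total Vd = 2.7 × 120 = 324.0 L
LD = Vd × C = 324.0 × 27 = 8748 mg
CL = 0.693 × Vd / t½ = 0.693 × 324.0 / 69 = 3.254 L/h
D = CL × Css × τ / F = 3.254 × 27 × 12 / 0.43 = 2452 mg

(a) 8750 mg; (b) 2450 mg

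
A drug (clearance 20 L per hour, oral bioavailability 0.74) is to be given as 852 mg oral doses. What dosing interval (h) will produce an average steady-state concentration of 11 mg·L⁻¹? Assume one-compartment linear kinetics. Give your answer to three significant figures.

F·D/τ = CL·Css → τ = F·D / (CL·Css).
τ = 0.74 × 852 / (20 × 11) = 2.866 h

2.87 h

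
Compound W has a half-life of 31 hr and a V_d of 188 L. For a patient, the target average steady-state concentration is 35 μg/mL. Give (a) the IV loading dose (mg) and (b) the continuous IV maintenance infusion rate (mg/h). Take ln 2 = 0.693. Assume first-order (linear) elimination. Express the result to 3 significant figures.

(a) 6580 mg; (b) 147 mg/h

LD = Vd × C = 188.0 × 35 = 6580 mg
CL = 0.693 × Vd / t½ = 0.693 × 188.0 / 31 = 4.203 L/h
Infusion rate = CL × Css = 4.203 × 35 = 147.1 mg/h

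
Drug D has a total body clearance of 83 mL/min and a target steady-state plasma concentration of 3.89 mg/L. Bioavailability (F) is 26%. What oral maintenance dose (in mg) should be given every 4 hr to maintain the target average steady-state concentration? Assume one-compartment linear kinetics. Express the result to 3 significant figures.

CL = 83 mL/min × 60/1000 = 4.980 L/h
D = CL × Css × τ / F = 4.980 × 3.89 × 4 / 0.26 = 298.0 mg

298 mg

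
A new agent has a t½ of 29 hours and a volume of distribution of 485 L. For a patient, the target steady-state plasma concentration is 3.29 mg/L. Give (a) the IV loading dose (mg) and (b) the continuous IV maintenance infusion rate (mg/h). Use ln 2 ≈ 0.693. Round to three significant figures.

LD = Vd × C = 485.0 × 3.29 = 1596 mg
CL = 0.693 × Vd / t½ = 0.693 × 485.0 / 29 = 11.59 L/h
Infusion rate = CL × Css = 11.59 × 3.29 = 38.13 mg/h

(a) 1600 mg; (b) 38.1 mg/h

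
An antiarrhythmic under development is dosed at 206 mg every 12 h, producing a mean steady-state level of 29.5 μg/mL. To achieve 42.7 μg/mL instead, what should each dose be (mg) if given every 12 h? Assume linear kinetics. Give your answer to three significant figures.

With linear kinetics, Css is proportional to dose rate (D/τ) at fixed clearance.
D₂ = D₁ × (Css,target / Css,current) = 206 × 42.7/29.5 = 298.2 mg

298 mg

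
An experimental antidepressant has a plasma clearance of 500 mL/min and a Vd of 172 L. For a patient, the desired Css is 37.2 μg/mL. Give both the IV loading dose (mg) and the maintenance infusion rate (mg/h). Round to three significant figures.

Loading dose = Vd × C = 172.0 × 37.2 = 6398 mg
Convert clearance: 500 mL/min × 60 min/h ÷ 1000 mL/L = 30.00 L/h
Maintenance infusion rate = CL × Css = 30.00 × 37.2 = 1116 mg/h

(a) 6400 mg; (b) 1120 mg/h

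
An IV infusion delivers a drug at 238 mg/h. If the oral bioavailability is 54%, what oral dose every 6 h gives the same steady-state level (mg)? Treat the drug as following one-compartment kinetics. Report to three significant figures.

2640 mg

To maintain the same Css, the systemic dosing rate must be unchanged: F·D/τ = infusion rate.
D = rate × τ / F = 238 × 6 / 0.54 = 2644 mg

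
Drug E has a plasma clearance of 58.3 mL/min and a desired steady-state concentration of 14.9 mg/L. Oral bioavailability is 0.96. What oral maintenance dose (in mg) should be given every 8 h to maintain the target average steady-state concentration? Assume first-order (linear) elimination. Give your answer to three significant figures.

434 mg

CL = 58.3 mL/min = 58.3 × 0.06 = 3.498 L/h
D = CL × Css × τ / F = 3.498 × 14.9 × 8 / 0.96 = 434.3 mg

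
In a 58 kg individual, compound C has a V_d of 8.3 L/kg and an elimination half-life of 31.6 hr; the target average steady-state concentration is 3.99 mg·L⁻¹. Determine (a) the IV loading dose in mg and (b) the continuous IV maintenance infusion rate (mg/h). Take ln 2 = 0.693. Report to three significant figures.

Vd = 8.3 L/kg × 58 kg = 481.4 L
LD = Vd × C = 481.4 × 3.99 = 1921 mg
CL = 0.693 × Vd / t½ = 0.693 × 481.4 / 31.6 = 10.56 L/h
Infusion rate = CL × Css = 10.56 × 3.99 = 42.13 mg/h

(a) 1920 mg; (b) 42.1 mg/h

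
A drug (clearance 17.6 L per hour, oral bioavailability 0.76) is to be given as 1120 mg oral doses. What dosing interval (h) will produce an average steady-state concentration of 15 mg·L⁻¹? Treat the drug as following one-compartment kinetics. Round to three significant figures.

F·D/τ = CL·Css → τ = F·D / (CL·Css).
τ = 0.76 × 1120 / (17.6 × 15) = 3.224 h

3.22 h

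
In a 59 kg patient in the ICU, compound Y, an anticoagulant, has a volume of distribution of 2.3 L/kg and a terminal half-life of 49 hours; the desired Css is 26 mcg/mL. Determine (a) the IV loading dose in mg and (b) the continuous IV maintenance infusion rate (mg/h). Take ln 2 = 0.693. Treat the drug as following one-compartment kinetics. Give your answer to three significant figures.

Total Vd = 2.3 × 59 = 135.7 L
LD = Vd × C = 135.7 × 26 = 3528 mg
CL = 0.693 × Vd / t½ = 0.693 × 135.7 / 49 = 1.919 L/h
Infusion rate = CL × Css = 1.919 × 26 = 49.89 mg/h

(a) 3530 mg; (b) 49.9 mg/h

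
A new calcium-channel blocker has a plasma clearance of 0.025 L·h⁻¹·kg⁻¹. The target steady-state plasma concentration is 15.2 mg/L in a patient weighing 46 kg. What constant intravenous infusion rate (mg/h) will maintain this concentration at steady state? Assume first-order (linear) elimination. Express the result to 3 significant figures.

17.5 mg/h

CL = 0.025 L·h⁻¹·kg⁻¹ × 46 kg = 1.150 L/h
Infusion rate = CL · Css = 1.150 L/h × 15.2 mg/L = 17.48 mg/h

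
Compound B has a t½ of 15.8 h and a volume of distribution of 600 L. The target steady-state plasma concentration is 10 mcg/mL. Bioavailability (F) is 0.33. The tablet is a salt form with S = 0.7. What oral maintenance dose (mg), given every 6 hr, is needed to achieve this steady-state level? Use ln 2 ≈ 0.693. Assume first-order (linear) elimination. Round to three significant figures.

6840 mg

CL = 0.693 × Vd / t½ = 0.693 × 600.0 / 15.8 = 26.32 L/h
D = CL × Css × τ / F / S = 26.32 × 10 × 6 / 0.33 / 0.7 = 6836 mg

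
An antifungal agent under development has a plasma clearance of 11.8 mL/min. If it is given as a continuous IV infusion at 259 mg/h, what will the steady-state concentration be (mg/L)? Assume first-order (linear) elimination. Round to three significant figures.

Convert clearance: 11.8 mL/min × 60 min/h ÷ 1000 mL/L = 0.7080 L/h
Css = rate / CL = 259 / 0.7080 = 365.8 mg/L

366 mg/L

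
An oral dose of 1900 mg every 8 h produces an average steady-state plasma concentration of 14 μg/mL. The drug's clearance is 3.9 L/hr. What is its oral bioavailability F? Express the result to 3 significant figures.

0.230

F·D/τ = CL·Css at steady state → F = CL·Css·τ / D.
F = 3.9 × 14 × 8 / 1900 = 0.230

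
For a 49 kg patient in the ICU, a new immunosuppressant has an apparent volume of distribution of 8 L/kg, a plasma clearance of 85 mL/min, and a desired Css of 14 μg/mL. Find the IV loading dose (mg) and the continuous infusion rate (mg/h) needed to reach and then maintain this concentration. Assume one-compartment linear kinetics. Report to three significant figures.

(a) 5490 mg; (b) 71.4 mg/h

Total Vd = 8 × 49 = 392.0 L
Loading dose = Vd × C = 392.0 × 14 = 5488 mg
CL = 85 mL/min × 60/1000 = 5.100 L/h
Infusion rate = 5.100 L/h × 14 mg/L = 71.40 mg/h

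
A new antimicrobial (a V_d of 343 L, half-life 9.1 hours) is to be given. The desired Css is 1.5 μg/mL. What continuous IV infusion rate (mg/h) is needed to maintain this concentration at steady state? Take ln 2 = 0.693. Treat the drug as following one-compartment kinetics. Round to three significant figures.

39.2 mg/h

CL = 0.693 × Vd / t½ = 0.693 × 343.0 / 9.1 = 26.12 L/h
Infusion rate = CL × Css = 26.12 × 1.5 = 39.18 mg/h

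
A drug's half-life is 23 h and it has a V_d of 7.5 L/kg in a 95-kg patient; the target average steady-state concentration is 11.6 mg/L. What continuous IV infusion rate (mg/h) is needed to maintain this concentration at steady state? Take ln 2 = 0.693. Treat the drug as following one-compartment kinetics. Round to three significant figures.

249 mg/h

Vd = 7.5 L/kg × 95 kg = 712.5 L
CL = 0.693 × Vd / t½ = 0.693 × 712.5 / 23 = 21.47 L/h
Infusion rate = CL × Css = 21.47 × 11.6 = 249.1 mg/h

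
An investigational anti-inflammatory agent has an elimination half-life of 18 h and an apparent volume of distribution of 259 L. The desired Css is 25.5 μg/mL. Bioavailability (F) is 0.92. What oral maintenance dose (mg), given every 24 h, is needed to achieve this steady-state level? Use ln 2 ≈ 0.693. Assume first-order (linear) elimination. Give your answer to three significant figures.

6630 mg

CL = 0.693 × Vd / t½ = 0.693 × 259.0 / 18 = 9.972 L/h
D = CL × Css × τ / F = 9.972 × 25.5 × 24 / 0.92 = 6634 mg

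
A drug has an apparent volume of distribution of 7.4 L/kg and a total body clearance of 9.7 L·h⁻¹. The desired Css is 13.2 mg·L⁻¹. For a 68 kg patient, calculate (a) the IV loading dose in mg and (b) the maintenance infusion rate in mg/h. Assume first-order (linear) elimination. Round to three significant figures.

Total Vd = 7.4 × 68 = 503.2 L
LD = Vd · C_target = 503.2 × 13.2 = 6642 mg
Maintenance infusion rate = CL × Css = 9.700 × 13.2 = 128.0 mg/h

(a) 6640 mg; (b) 128 mg/h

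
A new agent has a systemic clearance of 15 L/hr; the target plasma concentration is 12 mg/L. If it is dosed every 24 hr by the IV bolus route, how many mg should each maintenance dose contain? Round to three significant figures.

D = CL × Css × τ = 15.00 × 12 × 24 = 4320 mg

4320 mg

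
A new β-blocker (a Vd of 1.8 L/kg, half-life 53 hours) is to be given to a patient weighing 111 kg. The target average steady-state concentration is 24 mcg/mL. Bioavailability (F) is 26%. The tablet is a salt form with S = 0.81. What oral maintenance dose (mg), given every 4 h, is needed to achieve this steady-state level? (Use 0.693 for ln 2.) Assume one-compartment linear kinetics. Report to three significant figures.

1190 mg

Total Vd = 1.8 × 111 = 199.8 L
k = 0.693/53 = 0.01308 h⁻¹, so CL = k·Vd = 0.01308 × 199.8 = 2.613 L/h
D = CL × Css × τ / F / S = 2.613 × 24 × 4 / 0.26 / 0.81 = 1191 mg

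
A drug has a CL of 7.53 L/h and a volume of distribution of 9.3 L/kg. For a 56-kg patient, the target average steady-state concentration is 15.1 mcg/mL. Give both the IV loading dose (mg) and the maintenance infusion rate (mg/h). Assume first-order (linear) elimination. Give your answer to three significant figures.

(a) 7860 mg; (b) 114 mg/h

Total Vd = 9.3 × 56 = 520.8 L
LD = Vd · C_target = 520.8 × 15.1 = 7864 mg
Infusion rate = 7.530 L/h × 15.1 mg/L = 113.7 mg/h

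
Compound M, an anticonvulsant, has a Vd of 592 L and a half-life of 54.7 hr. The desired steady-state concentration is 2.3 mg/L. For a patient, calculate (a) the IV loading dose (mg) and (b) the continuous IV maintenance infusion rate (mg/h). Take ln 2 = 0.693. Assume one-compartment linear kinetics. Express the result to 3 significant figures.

(a) 1360 mg; (b) 17.3 mg/h

LD = Vd × C = 592.0 × 2.3 = 1362 mg
CL = 0.693 × Vd / t½ = 0.693 × 592.0 / 54.7 = 7.500 L/h
Infusion rate = CL × Css = 7.500 × 2.3 = 17.25 mg/h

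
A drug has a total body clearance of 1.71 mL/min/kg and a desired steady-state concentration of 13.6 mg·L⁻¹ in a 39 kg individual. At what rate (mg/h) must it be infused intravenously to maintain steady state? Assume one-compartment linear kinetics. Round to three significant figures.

CL = 1.71 mL/min/kg × 39 kg = 66.69 mL/min = 66.69 × 60/1000 = 4.001 L/h
Infusion rate = CL · Css = 4.001 L/h × 13.6 mg/L = 54.41 mg/h

54.4 mg/h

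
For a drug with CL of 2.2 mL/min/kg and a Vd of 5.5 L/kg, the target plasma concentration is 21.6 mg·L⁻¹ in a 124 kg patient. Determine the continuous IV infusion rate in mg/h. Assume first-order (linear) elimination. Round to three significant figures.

CL = 2.2 mL/min/kg × 124 kg = 272.8 mL/min = 272.8 × 60/1000 = 16.37 L/h
Maintenance depends on clearance, not Vd — rate in must match rate out.
R₀ = 16.37 × 21.6 = 353.6 mg/h

354 mg/h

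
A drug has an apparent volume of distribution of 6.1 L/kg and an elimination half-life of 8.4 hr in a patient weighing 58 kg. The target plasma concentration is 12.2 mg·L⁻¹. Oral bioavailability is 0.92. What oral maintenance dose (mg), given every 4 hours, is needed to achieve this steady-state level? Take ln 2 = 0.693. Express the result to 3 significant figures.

Total Vd = 6.1 × 58 = 353.8 L
CL = 0.693 × Vd / t½ = 0.693 × 353.8 / 8.4 = 29.19 L/h
D = CL × Css × τ / F = 29.19 × 12.2 × 4 / 0.92 = 1548 mg

1550 mg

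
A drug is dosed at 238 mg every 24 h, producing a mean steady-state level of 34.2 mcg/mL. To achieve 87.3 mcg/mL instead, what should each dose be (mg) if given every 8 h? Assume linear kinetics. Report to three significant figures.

For first-order elimination, Css ∝ F·D/(CL·τ); F and CL are unchanged, so Css ∝ D/τ.
D₂ = D₁ × (Css,target / Css,current) × (τ₂/τ₁) = 238 × (87.3/34.2) × (8/24) = 202.5 mg

203 mg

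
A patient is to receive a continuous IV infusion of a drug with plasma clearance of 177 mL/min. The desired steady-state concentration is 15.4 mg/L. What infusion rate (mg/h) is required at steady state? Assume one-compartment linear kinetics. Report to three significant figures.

CL = 177 mL/min = 177 × 0.06 = 10.62 L/h
Rate = CL × Css = 10.62 × 15.4 = 163.5 mg/h

164 mg/h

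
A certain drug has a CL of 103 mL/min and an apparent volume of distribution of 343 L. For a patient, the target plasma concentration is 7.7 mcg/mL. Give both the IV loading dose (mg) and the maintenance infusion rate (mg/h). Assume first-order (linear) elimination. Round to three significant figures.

Loading: fill Vd to C_target → 343.0 L × 7.7 mg/L = 2641 mg
CL = 103 mL/min × 60/1000 = 6.180 L/h
Maintenance infusion rate = CL × Css = 6.180 × 7.7 = 47.59 mg/h

(a) 2640 mg; (b) 47.6 mg/h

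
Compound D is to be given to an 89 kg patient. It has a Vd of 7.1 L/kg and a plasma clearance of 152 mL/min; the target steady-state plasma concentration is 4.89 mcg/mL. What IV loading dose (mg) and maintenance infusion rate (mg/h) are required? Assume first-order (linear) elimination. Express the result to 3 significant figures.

Vd = 7.1 L/kg × 89 kg = 631.9 L
Loading dose = Vd × C = 631.9 × 4.89 = 3090 mg
CL = 152 mL/min × 60/1000 = 9.120 L/h
Infusion rate = 9.120 L/h × 4.89 mg/L = 44.60 mg/h

(a) 3090 mg; (b) 44.6 mg/h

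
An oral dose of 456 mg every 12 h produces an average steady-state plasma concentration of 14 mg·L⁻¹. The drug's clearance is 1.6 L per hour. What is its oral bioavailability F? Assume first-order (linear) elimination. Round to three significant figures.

F·D/τ = CL·Css at steady state → F = CL·Css·τ / D.
F = 1.6 × 14 × 12 / 456 = 0.589

0.589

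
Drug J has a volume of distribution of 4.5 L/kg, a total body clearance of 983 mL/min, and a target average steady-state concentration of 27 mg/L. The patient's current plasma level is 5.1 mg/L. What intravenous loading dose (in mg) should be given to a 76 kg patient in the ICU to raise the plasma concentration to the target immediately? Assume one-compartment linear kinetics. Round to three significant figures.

7490 mg

Vd = 4.5 L/kg × 76 kg = 342.0 L
Concentration deficit ΔC = 27 − 5.1 = 21.90 mg/L
LD = Vd × ΔC = 342.0 × 21.90 = 7490 mg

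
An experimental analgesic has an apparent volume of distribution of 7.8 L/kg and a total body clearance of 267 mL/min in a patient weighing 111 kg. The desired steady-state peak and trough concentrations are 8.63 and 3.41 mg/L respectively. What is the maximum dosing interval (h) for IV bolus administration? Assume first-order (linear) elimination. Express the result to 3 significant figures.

50.2 h

Total Vd = 7.8 × 111 = 865.8 L
Convert clearance: 267 mL/min × 60 min/h ÷ 1000 mL/L = 16.02 L/h
k = CL / Vd = 16.02 / 865.8 = 0.01850 h⁻¹
Between IV bolus doses, concentration decays as C = C₀·e^(−kτ), so C_peak/C_trough = e^(kτ).
τ_max = ln(C_peak/C_trough) / k = ln(8.63/3.41) / 0.01850 = 0.9285 / 0.01850 = 50.19 h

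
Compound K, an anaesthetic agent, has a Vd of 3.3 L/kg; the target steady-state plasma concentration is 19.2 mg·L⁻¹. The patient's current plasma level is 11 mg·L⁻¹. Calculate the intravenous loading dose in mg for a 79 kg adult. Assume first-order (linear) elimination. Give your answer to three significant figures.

2140 mg

Total Vd = 3.3 × 79 = 260.7 L
Concentration deficit ΔC = 19.2 − 11 = 8.200 mg/L
LD = Vd × ΔC = 260.7 × 8.200 = 2138 mg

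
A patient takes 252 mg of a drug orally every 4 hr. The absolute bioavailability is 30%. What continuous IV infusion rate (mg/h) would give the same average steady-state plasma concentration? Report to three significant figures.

Equivalent systemic input: infusion rate = F·D/τ.
Rate = 0.3 × 252 / 4 = 18.90 mg/h

18.9 mg/h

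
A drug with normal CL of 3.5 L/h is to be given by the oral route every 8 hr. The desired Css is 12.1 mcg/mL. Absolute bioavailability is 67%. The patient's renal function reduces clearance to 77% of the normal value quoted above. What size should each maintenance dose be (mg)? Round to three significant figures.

Patient clearance = 0.77 × 3.500 = 2.695 L/h
At steady state, dose per interval replaces the amount cleared in that interval: F·D/τ = CL·Css.
D = CL × Css × τ / F = 2.695 × 12.1 × 8 / 0.67 = 389.4 mg

389 mg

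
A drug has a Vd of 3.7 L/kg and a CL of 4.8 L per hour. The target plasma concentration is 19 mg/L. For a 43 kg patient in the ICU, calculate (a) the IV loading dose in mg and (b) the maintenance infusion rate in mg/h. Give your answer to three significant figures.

Vd = 3.7 L/kg × 43 kg = 159.1 L
Loading dose = Vd × C = 159.1 × 19 = 3023 mg
Maintenance infusion rate = CL × Css = 4.800 × 19 = 91.20 mg/h

(a) 3020 mg; (b) 91.2 mg/h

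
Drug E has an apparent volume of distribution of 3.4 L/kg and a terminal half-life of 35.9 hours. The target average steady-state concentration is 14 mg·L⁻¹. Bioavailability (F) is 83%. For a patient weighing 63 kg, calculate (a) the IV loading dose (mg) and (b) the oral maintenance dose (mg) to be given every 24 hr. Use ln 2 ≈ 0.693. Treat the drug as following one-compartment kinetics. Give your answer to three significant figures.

Total Vd = 3.4 × 63 = 214.2 L
LD = Vd × C = 214.2 × 14 = 2999 mg
CL = 0.693 × Vd / t½ = 0.693 × 214.2 / 35.9 = 4.135 L/h
D = CL × Css × τ / F = 4.135 × 14 × 24 / 0.83 = 1674 mg

(a) 3000 mg; (b) 1670 mg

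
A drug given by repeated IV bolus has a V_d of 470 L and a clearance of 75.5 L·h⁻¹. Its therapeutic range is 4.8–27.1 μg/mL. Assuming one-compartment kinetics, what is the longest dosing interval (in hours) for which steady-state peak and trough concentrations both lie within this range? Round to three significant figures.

k = CL / Vd = 75.50 / 470.0 = 0.1606 h⁻¹
Between IV bolus doses, concentration decays as C = C₀·e^(−kτ), so C_peak/C_trough = e^(kτ).
τ_max = ln(C_peak/C_trough) / k = ln(27.1/4.8) / 0.1606 = 1.731 / 0.1606 = 10.78 h

10.8 h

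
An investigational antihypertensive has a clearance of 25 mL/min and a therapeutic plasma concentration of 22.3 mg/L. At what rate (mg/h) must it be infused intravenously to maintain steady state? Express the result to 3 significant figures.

CL = 25 mL/min × 60/1000 = 1.500 L/h
At steady state, infusion rate equals elimination rate: rate in = CL × Css.
R₀ = 1.500 × 22.3 = 33.45 mg/h

33.5 mg/h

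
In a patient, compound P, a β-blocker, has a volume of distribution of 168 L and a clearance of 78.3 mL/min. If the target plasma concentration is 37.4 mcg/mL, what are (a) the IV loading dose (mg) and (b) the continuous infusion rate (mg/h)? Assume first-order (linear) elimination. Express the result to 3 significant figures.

(a) 6280 mg; (b) 176 mg/h

Loading dose = Vd × C = 168.0 × 37.4 = 6283 mg
CL = 78.3 mL/min × 60/1000 = 4.698 L/h
Maintenance: replace elimination → rate = CL × Css = 4.698 × 37.4 = 175.7 mg/h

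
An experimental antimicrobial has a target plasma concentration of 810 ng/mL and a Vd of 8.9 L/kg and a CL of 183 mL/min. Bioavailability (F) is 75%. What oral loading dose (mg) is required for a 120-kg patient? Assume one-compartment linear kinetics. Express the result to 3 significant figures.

1150 mg

Total Vd = 8.9 × 120 = 1068 L
C = 810 ng/mL = 0.8100 mg/L
The loading dose fills Vd to the target concentration; clearance is irrelevant here.
LD = Vd × C / F = 1068 × 0.8100 / 0.75 = 1153 mg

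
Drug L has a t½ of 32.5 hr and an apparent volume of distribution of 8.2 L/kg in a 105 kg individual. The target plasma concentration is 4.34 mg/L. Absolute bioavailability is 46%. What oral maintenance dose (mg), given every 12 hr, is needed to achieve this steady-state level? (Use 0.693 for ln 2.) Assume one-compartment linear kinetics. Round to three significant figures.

Vd(total) = 105 kg × 8.2 L/kg = 861.0 L
CL = 0.693 × Vd / t½ = 0.693 × 861.0 / 32.5 = 18.36 L/h
D = CL × Css × τ / F = 18.36 × 4.34 × 12 / 0.46 = 2079 mg

2080 mg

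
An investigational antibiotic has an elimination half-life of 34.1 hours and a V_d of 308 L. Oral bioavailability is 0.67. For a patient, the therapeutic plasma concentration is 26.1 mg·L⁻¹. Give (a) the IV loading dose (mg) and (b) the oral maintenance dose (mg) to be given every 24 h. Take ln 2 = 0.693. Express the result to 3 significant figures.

(a) 8040 mg; (b) 5850 mg

LD = Vd × C = 308.0 × 26.1 = 8039 mg
CL = 0.693 × Vd / t½ = 0.693 × 308.0 / 34.1 = 6.259 L/h
D = CL × Css × τ / F = 6.259 × 26.1 × 24 / 0.67 = 5852 mg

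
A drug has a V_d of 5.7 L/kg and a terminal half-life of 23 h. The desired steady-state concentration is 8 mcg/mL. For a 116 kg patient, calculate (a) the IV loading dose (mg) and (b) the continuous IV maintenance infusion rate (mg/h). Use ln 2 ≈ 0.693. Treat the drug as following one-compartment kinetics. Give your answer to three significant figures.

Vd = 5.7 L/kg × 116 kg = 661.2 L
LD = Vd × C = 661.2 × 8 = 5290 mg
CL = 0.693 × Vd / t½ = 0.693 × 661.2 / 23 = 19.92 L/h
Infusion rate = CL × Css = 19.92 × 8 = 159.4 mg/h

(a) 5290 mg; (b) 159 mg/h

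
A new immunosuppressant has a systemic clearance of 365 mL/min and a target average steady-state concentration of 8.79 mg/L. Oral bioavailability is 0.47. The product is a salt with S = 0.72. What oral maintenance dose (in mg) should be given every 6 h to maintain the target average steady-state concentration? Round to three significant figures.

Convert clearance: 365 mL/min × 60 min/h ÷ 1000 mL/L = 21.90 L/h
At steady state, dose per interval replaces the amount cleared in that interval: F·S·D/τ = CL·Css.
D = CL × Css × τ / F / S = 21.90 × 8.79 × 6 / 0.47 / 0.72 = 3413 mg

3410 mg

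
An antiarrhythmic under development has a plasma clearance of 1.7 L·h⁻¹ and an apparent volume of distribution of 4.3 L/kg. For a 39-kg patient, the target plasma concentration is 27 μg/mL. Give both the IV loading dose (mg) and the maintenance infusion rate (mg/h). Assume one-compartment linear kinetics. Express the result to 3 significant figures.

Vd = 4.3 L/kg × 39 kg = 167.7 L
Loading dose = Vd × C = 167.7 × 27 = 4528 mg
Maintenance infusion rate = CL × Css = 1.700 × 27 = 45.90 mg/h

(a) 4530 mg; (b) 45.9 mg/h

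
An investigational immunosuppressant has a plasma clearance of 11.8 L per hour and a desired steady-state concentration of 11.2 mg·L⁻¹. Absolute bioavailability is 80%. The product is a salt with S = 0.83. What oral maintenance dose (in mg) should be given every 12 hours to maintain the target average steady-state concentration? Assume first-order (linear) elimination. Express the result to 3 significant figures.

2390 mg

D = CL × Css × τ / F / S = 11.80 × 11.2 × 12 / 0.8 / 0.83 = 2388 mg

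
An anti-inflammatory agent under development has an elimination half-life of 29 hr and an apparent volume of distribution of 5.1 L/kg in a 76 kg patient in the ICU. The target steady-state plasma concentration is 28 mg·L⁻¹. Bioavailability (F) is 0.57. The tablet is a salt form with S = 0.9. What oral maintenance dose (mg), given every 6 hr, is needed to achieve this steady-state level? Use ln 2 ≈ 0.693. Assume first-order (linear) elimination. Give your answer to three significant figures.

3030 mg

Vd = 5.1 L/kg × 76 kg = 387.6 L
CL = ln 2 · Vd / t½ = 0.693 × 387.6 / 29 = 9.262 L/h
D = CL × Css × τ / F / S = 9.262 × 28 × 6 / 0.57 / 0.9 = 3033 mg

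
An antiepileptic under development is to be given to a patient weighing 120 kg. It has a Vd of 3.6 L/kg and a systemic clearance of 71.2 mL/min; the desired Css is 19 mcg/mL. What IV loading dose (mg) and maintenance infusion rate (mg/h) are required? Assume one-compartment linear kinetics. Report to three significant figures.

(a) 8210 mg; (b) 81.2 mg/h

Total Vd = 3.6 × 120 = 432.0 L
LD = Vd · C_target = 432.0 × 19 = 8208 mg
CL = 71.2 mL/min × 60/1000 = 4.272 L/h
Maintenance: replace elimination → rate = CL × Css = 4.272 × 19 = 81.17 mg/h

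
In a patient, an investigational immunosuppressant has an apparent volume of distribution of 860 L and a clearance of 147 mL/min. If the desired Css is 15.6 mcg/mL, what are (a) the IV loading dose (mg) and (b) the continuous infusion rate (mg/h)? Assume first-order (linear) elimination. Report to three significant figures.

(a) 13400 mg; (b) 138 mg/h

Loading dose = Vd × C = 860.0 × 15.6 = 13420 mg
CL = 147 mL/min × 60/1000 = 8.820 L/h
Infusion rate = 8.820 L/h × 15.6 mg/L = 137.6 mg/h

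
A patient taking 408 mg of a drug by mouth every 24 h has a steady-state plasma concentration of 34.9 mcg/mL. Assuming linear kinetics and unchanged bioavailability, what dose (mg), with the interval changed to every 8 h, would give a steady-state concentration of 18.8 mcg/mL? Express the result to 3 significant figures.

73.3 mg

With linear kinetics, Css is proportional to dose rate (D/τ) at fixed clearance.
D₂ = D₁ × (Css,target / Css,current) × (τ₂/τ₁) = 408 × (18.8/34.9) × (8/24) = 73.26 mg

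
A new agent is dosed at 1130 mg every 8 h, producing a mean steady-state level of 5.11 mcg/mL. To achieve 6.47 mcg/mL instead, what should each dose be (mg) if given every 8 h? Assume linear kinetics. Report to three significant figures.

1430 mg

For first-order elimination, Css ∝ F·D/(CL·τ); F and CL are unchanged, so Css ∝ D/τ.
D₂ = D₁ × (Css,target / Css,current) = 1130 × 6.47/5.11 = 1431 mg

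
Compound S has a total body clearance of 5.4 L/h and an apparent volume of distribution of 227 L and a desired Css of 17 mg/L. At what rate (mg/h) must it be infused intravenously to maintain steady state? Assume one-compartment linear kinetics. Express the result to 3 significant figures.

Infusion rate = CL · Css = 5.400 L/h × 17 mg/L = 91.80 mg/h

91.8 mg/h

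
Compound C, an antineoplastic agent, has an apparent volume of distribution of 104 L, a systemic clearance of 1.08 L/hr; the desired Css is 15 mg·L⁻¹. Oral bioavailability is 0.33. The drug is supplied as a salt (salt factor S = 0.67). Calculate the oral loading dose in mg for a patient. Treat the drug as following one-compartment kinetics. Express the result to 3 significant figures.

7060 mg

LD = Vd × C / F / S = 104.0 × 15.00 / 0.33 / 0.67 = 7056 mg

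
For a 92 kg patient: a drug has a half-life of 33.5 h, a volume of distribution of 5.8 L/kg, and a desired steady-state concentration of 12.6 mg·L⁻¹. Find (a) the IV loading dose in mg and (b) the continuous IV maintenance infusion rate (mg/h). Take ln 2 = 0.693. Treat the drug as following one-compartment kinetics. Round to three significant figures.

Vd(total) = 92 kg × 5.8 L/kg = 533.6 L
LD = Vd × C = 533.6 × 12.6 = 6723 mg
CL = 0.693 × Vd / t½ = 0.693 × 533.6 / 33.5 = 11.04 L/h
Infusion rate = CL × Css = 11.04 × 12.6 = 139.1 mg/h

(a) 6720 mg; (b) 139 mg/h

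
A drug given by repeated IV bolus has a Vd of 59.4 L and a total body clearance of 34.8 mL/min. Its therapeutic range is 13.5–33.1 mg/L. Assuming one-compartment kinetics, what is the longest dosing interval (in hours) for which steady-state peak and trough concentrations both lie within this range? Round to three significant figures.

25.5 h

CL = 34.8 mL/min = 34.8 × 0.06 = 2.088 L/h
k = CL / Vd = 2.088 / 59.40 = 0.03515 h⁻¹
Between IV bolus doses, concentration decays as C = C₀·e^(−kτ), so C_peak/C_trough = e^(kτ).
τ_max = ln(C_peak/C_trough) / k = ln(33.1/13.5) / 0.03515 = 0.8968 / 0.03515 = 25.51 h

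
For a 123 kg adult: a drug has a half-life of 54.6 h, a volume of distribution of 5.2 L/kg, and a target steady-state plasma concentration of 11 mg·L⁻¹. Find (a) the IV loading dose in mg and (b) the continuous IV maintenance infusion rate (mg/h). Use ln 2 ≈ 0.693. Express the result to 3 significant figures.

(a) 7040 mg; (b) 89.3 mg/h

Vd = 5.2 L/kg × 123 kg = 639.6 L
LD = Vd × C = 639.6 × 11 = 7036 mg
CL = 0.693 × Vd / t½ = 0.693 × 639.6 / 54.6 = 8.118 L/h
Infusion rate = CL × Css = 8.118 × 11 = 89.30 mg/h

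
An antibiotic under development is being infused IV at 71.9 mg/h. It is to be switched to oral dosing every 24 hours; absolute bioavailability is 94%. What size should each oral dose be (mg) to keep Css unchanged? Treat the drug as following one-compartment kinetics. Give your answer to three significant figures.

To maintain the same Css, the systemic dosing rate must be unchanged: F·D/τ = infusion rate.
D = rate × τ / F = 71.9 × 24 / 0.94 = 1836 mg

1840 mg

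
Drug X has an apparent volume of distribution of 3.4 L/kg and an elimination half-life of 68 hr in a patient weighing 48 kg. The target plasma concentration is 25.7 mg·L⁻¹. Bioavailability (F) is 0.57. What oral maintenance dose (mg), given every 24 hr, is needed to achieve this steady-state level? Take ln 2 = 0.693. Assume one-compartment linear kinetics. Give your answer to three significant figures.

Total Vd = 3.4 × 48 = 163.2 L
CL = 0.693 × Vd / t½ = 0.693 × 163.2 / 68 = 1.663 L/h
D = CL × Css × τ / F = 1.663 × 25.7 × 24 / 0.57 = 1800 mg

1800 mg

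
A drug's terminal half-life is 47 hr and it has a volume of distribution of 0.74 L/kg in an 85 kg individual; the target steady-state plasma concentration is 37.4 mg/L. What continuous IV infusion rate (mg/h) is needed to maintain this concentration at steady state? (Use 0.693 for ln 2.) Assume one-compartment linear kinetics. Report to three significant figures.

34.7 mg/h

Total Vd = 0.74 × 85 = 62.90 L
k = 0.693/47 = 0.01474 h⁻¹, so CL = k·Vd = 0.01474 × 62.90 = 0.9271 L/h
Infusion rate = CL × Css = 0.9271 × 37.4 = 34.67 mg/h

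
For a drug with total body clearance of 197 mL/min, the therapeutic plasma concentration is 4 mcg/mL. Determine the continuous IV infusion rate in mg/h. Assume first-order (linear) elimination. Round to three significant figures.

47.3 mg/h

CL = 197 mL/min = 197 × 0.06 = 11.82 L/h
R₀ = 11.82 × 4 = 47.28 mg/h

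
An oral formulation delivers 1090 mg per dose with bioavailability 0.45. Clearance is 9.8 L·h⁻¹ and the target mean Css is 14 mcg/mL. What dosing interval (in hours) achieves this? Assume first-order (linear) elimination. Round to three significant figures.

F·D/τ = CL·Css → τ = F·D / (CL·Css).
τ = 0.45 × 1090 / (9.8 × 14) = 3.575 h

3.58 h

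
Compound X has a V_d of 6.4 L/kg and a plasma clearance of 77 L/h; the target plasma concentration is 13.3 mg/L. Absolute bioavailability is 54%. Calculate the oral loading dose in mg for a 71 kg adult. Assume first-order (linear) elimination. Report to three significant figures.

Vd = 6.4 L/kg × 71 kg = 454.4 L
LD = Vd × C / F = 454.4 × 13.30 / 0.54 = 11190 mg

11200 mg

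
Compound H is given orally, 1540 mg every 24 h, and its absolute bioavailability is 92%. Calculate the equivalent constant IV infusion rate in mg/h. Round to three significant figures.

Equivalent systemic input: infusion rate = F·D/τ.
Rate = 0.92 × 1540 / 24 = 59.03 mg/h

59.0 mg/h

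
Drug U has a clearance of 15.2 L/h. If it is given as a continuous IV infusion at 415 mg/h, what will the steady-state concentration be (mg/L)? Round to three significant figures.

27.3 mg/L

Css = rate / CL = 415 / 15.20 = 27.30 mg/L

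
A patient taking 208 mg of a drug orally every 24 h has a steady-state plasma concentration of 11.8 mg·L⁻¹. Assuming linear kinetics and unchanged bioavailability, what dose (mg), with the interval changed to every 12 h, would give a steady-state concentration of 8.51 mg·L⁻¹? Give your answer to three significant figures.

For first-order elimination, Css ∝ F·D/(CL·τ); F and CL are unchanged, so Css ∝ D/τ.
D₂ = D₁ × (Css,target / Css,current) × (τ₂/τ₁) = 208 × (8.51/11.8) × (12/24) = 75.00 mg

75.0 mg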